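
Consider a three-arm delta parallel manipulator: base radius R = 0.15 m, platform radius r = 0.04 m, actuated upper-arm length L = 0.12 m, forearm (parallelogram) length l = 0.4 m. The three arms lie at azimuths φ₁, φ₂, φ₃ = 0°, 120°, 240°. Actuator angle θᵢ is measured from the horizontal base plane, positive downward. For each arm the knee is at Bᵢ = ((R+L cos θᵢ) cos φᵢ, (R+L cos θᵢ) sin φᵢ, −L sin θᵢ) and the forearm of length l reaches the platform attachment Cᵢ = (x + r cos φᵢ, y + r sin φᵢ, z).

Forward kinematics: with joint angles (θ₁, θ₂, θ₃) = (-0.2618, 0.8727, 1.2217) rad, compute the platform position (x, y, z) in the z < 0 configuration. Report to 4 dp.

φ1=0.0°: virtual centre (0.2259, 0.0000, 0.0311), radius l
centre 2 = (0.1871·cos120.0°, 0.1871·sin120.0°, -0.0919) = (-0.0936, 0.1621, -0.0919)
φ3=240.0°: virtual centre (-0.0755, -0.1308, -0.1128), radius l
eliminate P² terms by subtracting sphere 1 from 2 and 3
plane₁₂: -0.6390x+0.3241y+-0.2460z = -0.0085
Cramer: x(z) = 0.0209-0.4346z;  y(z) = 0.0148-0.0979z
into |P−centre ₁|² = l²: 1.1985z² + 0.1132z + -0.1168 = 0;  Δ = 0.5726;  z = -0.3629 or 0.2685 → z<0 root = -0.3629
x = 0.1786, y = 0.0504

(0.1786, 0.0504, -0.3629)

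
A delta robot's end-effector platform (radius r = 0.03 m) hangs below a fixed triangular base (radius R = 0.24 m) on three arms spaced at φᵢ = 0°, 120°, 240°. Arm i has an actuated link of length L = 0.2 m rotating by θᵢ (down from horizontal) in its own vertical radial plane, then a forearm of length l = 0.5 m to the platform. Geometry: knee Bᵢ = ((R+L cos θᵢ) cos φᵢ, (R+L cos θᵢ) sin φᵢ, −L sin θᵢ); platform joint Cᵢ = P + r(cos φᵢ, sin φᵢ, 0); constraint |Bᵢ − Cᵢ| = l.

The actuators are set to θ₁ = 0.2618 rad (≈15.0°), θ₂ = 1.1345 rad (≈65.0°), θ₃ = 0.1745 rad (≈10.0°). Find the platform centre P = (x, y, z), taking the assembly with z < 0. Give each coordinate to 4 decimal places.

(0.0694, -0.1409, -0.3964)

φ1=0.0°: virtual centre (0.4032, 0.0000, -0.0518), radius l
φ2=120.0°: virtual centre (-0.1473, 0.2551, -0.1813), radius l
arm 3 at φ=240.0°: ρ3 = 0.4070;  O3 = (-0.2035, -0.3524, -0.0347)
eliminate P² terms by subtracting sphere 1 from 2 and 3
linear system: -1.1009x+0.5101y = -0.0456−-0.2590z; -1.2133x+-0.7049y = 0.0016−0.0341z
Cramer: x(z) = 0.0225-0.1184z;  y(z) = -0.0410+0.2522z
quadratic in z: (1.0776)z²+(0.1730)z+(-0.1007)=0, √Δ=0.6812 → z ∈ {-0.3964, 0.2358}; z = -0.3964 (taking z<0)
x = 0.0694, y = -0.1409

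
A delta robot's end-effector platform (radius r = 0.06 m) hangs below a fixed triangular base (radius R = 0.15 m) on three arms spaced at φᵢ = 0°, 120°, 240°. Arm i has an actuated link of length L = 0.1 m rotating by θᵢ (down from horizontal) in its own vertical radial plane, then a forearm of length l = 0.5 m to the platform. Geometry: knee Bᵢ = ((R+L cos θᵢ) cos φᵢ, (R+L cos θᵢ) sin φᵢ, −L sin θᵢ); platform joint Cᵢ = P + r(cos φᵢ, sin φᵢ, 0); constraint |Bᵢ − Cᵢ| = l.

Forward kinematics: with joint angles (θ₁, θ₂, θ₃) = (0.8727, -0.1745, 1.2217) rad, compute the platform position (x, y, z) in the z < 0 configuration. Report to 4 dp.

(-0.0543, 0.2117, -0.4787)

arm 1 at φ=0.0°: ρ1 = 0.1543;  centre 1 = (0.1543, 0.0000, -0.0766)
centre 2 = (0.1885·cos120.0°, 0.1885·sin120.0°, 0.0174) = (-0.0942, 0.1632, 0.0174)
φ3=240.0°: virtual centre (-0.0621, -0.1076, -0.0940), radius l
|centre ₂|²−|centre ₁|² = 0.0062;  |centre ₃|²−|centre ₁|² = -0.0054
linear system: -0.4970x+0.3265y = 0.0062−0.1879z; -0.4328x+-0.2151y = -0.0054−-0.0347z
det = 0.2482;  x = 0.0018+0.1172z,  y = 0.0216+-0.3972z
into |P−centre ₁|² = l²: 1.1715z² + 0.1003z + -0.2204 = 0;  Δ = 1.0429;  z = -0.4787 or 0.3930 → z<0 root = -0.4787
x = -0.0543, y = 0.2117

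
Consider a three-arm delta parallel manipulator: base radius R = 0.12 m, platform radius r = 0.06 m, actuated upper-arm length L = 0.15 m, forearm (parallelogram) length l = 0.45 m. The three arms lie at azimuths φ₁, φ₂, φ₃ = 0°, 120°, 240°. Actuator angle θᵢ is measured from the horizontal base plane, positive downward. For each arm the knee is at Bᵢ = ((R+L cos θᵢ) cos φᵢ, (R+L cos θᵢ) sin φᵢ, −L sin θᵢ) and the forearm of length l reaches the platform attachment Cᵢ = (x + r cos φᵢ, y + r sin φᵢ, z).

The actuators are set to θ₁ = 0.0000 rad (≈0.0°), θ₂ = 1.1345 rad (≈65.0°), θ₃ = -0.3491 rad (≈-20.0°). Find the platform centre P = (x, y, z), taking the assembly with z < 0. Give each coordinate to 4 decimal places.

(0.0903, -0.2604, -0.3470)

φ1=0.0°: virtual centre (0.2100, 0.0000, 0.0000), radius l
φ2=120.0°: virtual centre (-0.0617, 0.1069, -0.1359), radius l
centre 3 = (0.2010·cos240.0°, 0.2010·sin240.0°, 0.0513) = (-0.1005, -0.1740, 0.0513)
eliminate P² terms by subtracting sphere 1 from 2 and 3
[-0.5434 0.2137 -0.2719]·P = -0.0104;  [-0.6210 -0.3481 0.1026]·P = -0.0011
Cramer: x(z) = 0.0120-0.2259z;  y(z) = -0.0182+0.6979z
quadratic in z: (1.5380)z²+(0.0640)z+(-0.1629)=0, √Δ=1.0033 → z ∈ {-0.3470, 0.3053}; z = -0.3470 (taking z<0)
x = 0.0903, y = -0.2604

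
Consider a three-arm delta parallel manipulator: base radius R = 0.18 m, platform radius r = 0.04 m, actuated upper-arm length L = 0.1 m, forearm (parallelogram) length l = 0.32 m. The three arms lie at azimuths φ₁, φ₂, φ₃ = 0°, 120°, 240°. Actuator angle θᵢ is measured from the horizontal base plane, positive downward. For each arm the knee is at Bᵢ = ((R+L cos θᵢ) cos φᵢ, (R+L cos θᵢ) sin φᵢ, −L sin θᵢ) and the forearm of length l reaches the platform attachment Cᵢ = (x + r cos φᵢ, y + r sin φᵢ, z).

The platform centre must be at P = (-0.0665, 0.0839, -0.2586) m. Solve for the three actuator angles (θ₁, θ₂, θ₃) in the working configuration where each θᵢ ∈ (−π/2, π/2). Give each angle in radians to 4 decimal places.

arm 1 (φ=0.0°): x'=-0.0665, y'=0.0839
  A=0.2065, B=-0.2586, C=(l²−L²−A²−y'²−z²)/(2L)=-0.1208
  θ1 = atan2(B,A) + arccos(C/0.3309) = 1.0474
φ2=120.0° → target in arm frame (0.1059, 0.0156)
  e−x'=0.0341;  (l²−L²−(e−x')²−y'²−z²)/2L = 0.1206
  θ2 = atan2(B,A) + arccos(C/0.2608) = -0.3496
φ3=240.0° → target in arm frame (-0.0394, -0.0995)
  A cos θ + B sin θ = C:  0.1794·cos θ + -0.2586·sin θ = -0.0829
  θ3 = atan2(B,A) + arccos(C/0.3147) = 0.8729

θ₁ = 1.0474, θ₂ = -0.3496, θ₃ = 0.8729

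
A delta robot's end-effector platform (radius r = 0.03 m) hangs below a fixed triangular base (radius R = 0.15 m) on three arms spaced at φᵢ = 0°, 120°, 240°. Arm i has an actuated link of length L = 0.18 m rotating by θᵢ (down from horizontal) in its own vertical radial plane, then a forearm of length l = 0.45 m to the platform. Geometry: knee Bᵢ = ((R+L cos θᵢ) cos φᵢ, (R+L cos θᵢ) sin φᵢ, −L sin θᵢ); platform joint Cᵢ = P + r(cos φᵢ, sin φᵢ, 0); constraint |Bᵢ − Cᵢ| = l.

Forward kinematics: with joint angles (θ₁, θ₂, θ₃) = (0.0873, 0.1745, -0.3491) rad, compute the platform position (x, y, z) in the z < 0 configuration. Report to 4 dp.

arm 1 at φ=0.0°: ρ1 = 0.2993;  centre 1 = (0.2993, 0.0000, -0.0157)
arm 2 at φ=120.0°: ρ2 = 0.2973;  centre 2 = (-0.1486, 0.2574, -0.0313)
arm 3 at φ=240.0°: ρ3 = 0.2891;  centre 3 = (-0.1446, -0.2504, 0.0616)
|centre ₂|²−|centre ₁|² = -0.0005;  |centre ₃|²−|centre ₁|² = -0.0024
plane₁₂: -0.8959x+0.5149y+-0.0311z = -0.0005
Cramer: x(z) = 0.0017+0.0706z;  y(z) = 0.0019+0.1833z
quadratic in z: (1.0386)z²+(-0.0100)z+(-0.1137)=0, √Δ=0.6872 → z ∈ {-0.3260, 0.3356}; z = -0.3260 (taking z<0)
x = -0.0214, y = -0.0578

(-0.0214, -0.0578, -0.3260)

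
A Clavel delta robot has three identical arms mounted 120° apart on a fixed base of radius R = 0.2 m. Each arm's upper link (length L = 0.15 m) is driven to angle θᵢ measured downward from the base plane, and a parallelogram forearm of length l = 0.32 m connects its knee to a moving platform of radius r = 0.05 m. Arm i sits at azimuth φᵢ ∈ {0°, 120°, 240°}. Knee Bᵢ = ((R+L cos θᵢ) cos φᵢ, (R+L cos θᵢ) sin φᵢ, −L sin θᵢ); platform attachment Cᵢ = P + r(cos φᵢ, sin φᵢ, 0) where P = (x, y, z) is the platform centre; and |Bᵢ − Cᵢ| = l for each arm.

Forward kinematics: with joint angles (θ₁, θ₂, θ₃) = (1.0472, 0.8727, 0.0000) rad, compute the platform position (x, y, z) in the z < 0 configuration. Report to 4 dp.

(-0.0645, -0.0729, -0.2452)

φ1=0.0°: virtual centre (0.2250, 0.0000, -0.1299), radius l
arm 2 at φ=120.0°: (R−r)+L cos θ2 = 0.2464;  centre 2 = (-0.1232, 0.2134, -0.1149)
centre 3 = (0.3000·cos240.0°, 0.3000·sin240.0°, 0.0000) = (-0.1500, -0.2598, 0.0000)
subtract pairs → two planes through P
[-0.6964 0.4268 0.0300]·P = 0.0064;  [-0.7500 -0.5196 0.2598]·P = 0.0225
Cramer: x(z) = -0.0190+0.1854z;  y(z) = -0.0159+0.2323z
sphere 1 gives Az²+Bz+C=0 with A=1.0884, B=0.1619, C=-0.0257;  B²−4AC=0.1383;  roots -0.2452, 0.0965;  negative root z = -0.2452
x = -0.0645, y = -0.0729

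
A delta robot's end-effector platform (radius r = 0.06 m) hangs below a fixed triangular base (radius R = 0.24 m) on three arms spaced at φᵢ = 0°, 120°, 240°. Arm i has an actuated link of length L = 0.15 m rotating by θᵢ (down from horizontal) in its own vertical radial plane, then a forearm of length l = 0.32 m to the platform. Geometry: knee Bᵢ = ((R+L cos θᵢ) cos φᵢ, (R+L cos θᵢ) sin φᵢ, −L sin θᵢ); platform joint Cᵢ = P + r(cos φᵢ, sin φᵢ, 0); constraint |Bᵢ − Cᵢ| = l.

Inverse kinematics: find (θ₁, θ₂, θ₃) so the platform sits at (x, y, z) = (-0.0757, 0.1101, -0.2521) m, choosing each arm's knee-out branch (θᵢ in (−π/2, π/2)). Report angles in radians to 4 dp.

φ1=0.0° → target in arm frame (-0.0757, 0.1101)
  A=0.2557, B=-0.2521, C=(l²−L²−A²−y'²−z²)/(2L)=-0.2039
  γ=atan2(-0.2521,0.2557)=-0.7783;  ψ=arccos(-0.5677)=2.1746;  θ1=γ+ψ≈1.3962
φ2=120.0° → target in arm frame (0.1332, 0.0105)
  A cos θ + B sin θ = C:  0.0468·cos θ + -0.2521·sin θ = 0.0468
  θ2 = atan2(B,A) + arccos(C/0.2564) = -0.0001
arm 3 (φ=240.0°): x'=-0.0575, y'=-0.1206
  e−x'=0.2375;  (l²−L²−(e−x')²−y'²−z²)/2L = -0.1820
  γ=atan2(-0.2521,0.2375)=-0.8152;  ψ=arccos(-0.5255)=2.1241;  θ3=γ+ψ≈1.3089

θ₁ = 1.3962, θ₂ = -0.0001, θ₃ = 1.3089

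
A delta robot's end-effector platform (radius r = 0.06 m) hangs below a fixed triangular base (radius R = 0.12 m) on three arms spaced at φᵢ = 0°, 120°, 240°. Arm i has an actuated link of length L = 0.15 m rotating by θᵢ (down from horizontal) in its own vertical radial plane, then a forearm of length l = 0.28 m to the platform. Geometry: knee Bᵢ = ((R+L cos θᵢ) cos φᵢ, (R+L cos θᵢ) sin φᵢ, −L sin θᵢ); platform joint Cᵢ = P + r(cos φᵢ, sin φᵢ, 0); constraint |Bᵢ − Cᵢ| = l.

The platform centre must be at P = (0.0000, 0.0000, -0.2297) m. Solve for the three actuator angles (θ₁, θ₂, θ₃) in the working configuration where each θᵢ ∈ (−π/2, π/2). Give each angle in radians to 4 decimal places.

φ1=0.0° → target in arm frame (0.0000, 0.0000)
  A cos θ + B sin θ = C:  0.0600·cos θ + -0.2297·sin θ = -0.0015
  √(A²+B²)=0.2374;  θ1 = -1.3153+1.5773 ≈ 0.2620
arm 2 (φ=120.0°): x'=0.0000, y'=0.0000
  A cos θ + B sin θ = C:  0.0600·cos θ + -0.2297·sin θ = -0.0015
  θ2 = atan2(B,A) + arccos(C/0.2374) = 0.2620
rotate P by −φ3: (0.0000, 0.0000, -0.2297)
  e−x'=0.0600;  (l²−L²−(e−x')²−y'²−z²)/2L = -0.0015
  θ3 = atan2(B,A) + arccos(C/0.2374) = 0.2620

θ₁ = 0.2620, θ₂ = 0.2620, θ₃ = 0.2620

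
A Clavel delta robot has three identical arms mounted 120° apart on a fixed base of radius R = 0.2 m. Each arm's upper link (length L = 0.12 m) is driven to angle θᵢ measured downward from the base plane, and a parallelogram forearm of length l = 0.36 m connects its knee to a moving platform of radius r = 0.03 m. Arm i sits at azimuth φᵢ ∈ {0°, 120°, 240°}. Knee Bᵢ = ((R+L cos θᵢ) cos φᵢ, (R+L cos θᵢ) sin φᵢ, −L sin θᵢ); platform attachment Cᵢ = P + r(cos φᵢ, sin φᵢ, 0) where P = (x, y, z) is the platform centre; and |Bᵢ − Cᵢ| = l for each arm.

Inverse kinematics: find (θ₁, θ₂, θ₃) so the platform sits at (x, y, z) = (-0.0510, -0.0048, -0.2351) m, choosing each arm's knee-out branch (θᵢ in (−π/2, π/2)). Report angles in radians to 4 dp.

φ1=0.0° → target in arm frame (-0.0510, -0.0048)
  A cos θ + B sin θ = C:  0.2210·cos θ + -0.2351·sin θ = 0.0461
  θ1 = atan2(B,A) + arccos(C/0.3227) = 0.6111
arm 2 (φ=120.0°): x'=0.0213, y'=0.0466
  A=0.1487, B=-0.2351, C=(l²−L²−A²−y'²−z²)/(2L)=0.1486
  θ2 = atan2(B,A) + arccos(C/0.2782) = 0.0003
φ3=240.0° → target in arm frame (0.0297, -0.0418)
  A cos θ + B sin θ = C:  0.1403·cos θ + -0.2351·sin θ = 0.1604
  θ3 = atan2(B,A) + arccos(C/0.2738) = -0.0876

θ₁ = 0.6111, θ₂ = 0.0003, θ₃ = -0.0876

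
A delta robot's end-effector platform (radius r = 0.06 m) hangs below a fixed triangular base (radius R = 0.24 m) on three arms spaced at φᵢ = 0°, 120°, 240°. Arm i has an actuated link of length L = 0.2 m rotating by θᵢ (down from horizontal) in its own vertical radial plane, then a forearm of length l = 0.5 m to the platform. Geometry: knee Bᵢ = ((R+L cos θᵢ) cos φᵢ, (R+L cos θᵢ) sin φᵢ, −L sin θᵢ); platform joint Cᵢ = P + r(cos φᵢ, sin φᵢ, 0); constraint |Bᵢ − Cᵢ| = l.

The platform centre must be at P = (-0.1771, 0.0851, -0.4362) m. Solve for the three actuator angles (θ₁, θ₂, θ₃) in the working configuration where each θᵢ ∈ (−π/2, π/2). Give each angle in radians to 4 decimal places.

θ₁ = 1.2214, θ₂ = -0.0002, θ₃ = 0.6107

arm 1 (φ=0.0°): x'=-0.1771, y'=0.0851
  A=0.3571, B=-0.4362, C=(l²−L²−A²−y'²−z²)/(2L)=-0.2876
  γ=atan2(-0.4362,0.3571)=-0.8848;  ψ=arccos(-0.5101)=2.1061;  θ1=γ+ψ≈1.2214
rotate P by −φ2: (0.1622, 0.1108, -0.4362)
  A=0.0178, B=-0.4362, C=(l²−L²−A²−y'²−z²)/(2L)=0.0178
  θ2 = atan2(B,A) + arccos(C/0.4366) = -0.0002
arm 3 (φ=240.0°): x'=0.0149, y'=-0.1959
  A cos θ + B sin θ = C:  0.1651·cos θ + -0.4362·sin θ = -0.1148
  θ3 = atan2(B,A) + arccos(C/0.4664) = 0.6107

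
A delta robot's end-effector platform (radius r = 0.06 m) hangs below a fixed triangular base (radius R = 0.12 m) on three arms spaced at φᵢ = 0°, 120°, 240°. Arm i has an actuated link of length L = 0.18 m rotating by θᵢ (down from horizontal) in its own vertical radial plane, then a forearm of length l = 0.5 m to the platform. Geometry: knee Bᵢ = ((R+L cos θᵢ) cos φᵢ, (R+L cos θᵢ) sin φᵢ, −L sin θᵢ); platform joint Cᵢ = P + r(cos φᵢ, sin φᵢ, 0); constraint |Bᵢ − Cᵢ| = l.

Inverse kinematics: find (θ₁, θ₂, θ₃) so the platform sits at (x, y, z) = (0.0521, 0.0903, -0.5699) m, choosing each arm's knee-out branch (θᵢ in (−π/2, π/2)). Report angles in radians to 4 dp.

θ₁ = 0.6112, θ₂ = 0.6111, θ₃ = 0.9601

rotate P by −φ1: (0.0521, 0.0903, -0.5699)
  A cos θ + B sin θ = C:  0.0079·cos θ + -0.5699·sin θ = -0.3206
  θ1 = atan2(B,A) + arccos(C/0.5700) = 0.6112
arm 2 (φ=120.0°): x'=0.0522, y'=-0.0903
  e−x'=0.0078;  (l²−L²−(e−x')²−y'²−z²)/2L = -0.3205
  θ2 = atan2(B,A) + arccos(C/0.5700) = 0.6111
arm 3 (φ=240.0°): x'=-0.1043, y'=0.0000
  e−x'=0.1643;  (l²−L²−(e−x')²−y'²−z²)/2L = -0.3727
  √(A²+B²)=0.5931;  θ3 = -1.2902+2.2502 ≈ 0.9601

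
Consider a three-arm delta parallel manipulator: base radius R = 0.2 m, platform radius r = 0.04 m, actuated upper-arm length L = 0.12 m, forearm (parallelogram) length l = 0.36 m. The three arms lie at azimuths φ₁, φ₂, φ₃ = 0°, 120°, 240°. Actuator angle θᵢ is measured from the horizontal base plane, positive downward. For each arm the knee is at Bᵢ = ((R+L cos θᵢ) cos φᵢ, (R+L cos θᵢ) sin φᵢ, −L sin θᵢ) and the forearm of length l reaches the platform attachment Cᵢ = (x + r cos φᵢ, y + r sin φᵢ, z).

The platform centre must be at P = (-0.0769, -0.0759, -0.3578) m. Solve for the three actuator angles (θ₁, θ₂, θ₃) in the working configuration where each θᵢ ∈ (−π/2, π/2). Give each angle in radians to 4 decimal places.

rotate P by −φ1: (-0.0769, -0.0759, -0.3578)
  A=0.2369, B=-0.3578, C=(l²−L²−A²−y'²−z²)/(2L)=-0.3113
  θ1 = atan2(B,A) + arccos(C/0.4291) = 1.3964
rotate P by −φ2: (-0.0273, 0.1045, -0.3578)
  A cos θ + B sin θ = C:  0.1873·cos θ + -0.3578·sin θ = -0.2451
  γ=atan2(-0.3578,0.1873)=-1.0886;  ψ=arccos(-0.6069)=2.2230;  θ2=γ+ψ≈1.1344
arm 3 (φ=240.0°): x'=0.1042, y'=-0.0286
  A cos θ + B sin θ = C:  0.0558·cos θ + -0.3578·sin θ = -0.0698
  γ=atan2(-0.3578,0.0558)=-1.4160;  ψ=arccos(-0.1928)=1.7648;  θ3=γ+ψ≈0.3488

θ₁ = 1.3964, θ₂ = 1.1344, θ₃ = 0.3488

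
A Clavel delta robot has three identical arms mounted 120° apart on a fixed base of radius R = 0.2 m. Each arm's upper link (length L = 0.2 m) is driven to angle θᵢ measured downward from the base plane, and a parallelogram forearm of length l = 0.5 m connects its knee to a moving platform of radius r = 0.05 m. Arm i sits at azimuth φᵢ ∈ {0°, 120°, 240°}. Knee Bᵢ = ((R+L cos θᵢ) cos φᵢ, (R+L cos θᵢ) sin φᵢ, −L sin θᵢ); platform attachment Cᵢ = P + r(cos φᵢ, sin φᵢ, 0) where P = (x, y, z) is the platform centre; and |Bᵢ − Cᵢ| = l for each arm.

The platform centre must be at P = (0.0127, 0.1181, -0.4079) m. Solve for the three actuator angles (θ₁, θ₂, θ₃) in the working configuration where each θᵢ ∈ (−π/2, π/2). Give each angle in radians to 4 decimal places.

θ₁ = 0.2618, θ₂ = -0.0874, θ₃ = 0.6979

arm 1 (φ=0.0°): x'=0.0127, y'=0.1181
  e−x'=0.1373;  (l²−L²−(e−x')²−y'²−z²)/2L = 0.0270
  √(A²+B²)=0.4304;  θ1 = -1.2461+1.5079 ≈ 0.2618
rotate P by −φ2: (0.0959, -0.0700, -0.4079)
  A=0.0541, B=-0.4079, C=(l²−L²−A²−y'²−z²)/(2L)=0.0895
  θ2 = atan2(B,A) + arccos(C/0.4115) = -0.0874
arm 3 (φ=240.0°): x'=-0.1086, y'=-0.0481
  A cos θ + B sin θ = C:  0.2586·cos θ + -0.4079·sin θ = -0.0639
  √(A²+B²)=0.4830;  θ3 = -1.0057+1.7036 ≈ 0.6979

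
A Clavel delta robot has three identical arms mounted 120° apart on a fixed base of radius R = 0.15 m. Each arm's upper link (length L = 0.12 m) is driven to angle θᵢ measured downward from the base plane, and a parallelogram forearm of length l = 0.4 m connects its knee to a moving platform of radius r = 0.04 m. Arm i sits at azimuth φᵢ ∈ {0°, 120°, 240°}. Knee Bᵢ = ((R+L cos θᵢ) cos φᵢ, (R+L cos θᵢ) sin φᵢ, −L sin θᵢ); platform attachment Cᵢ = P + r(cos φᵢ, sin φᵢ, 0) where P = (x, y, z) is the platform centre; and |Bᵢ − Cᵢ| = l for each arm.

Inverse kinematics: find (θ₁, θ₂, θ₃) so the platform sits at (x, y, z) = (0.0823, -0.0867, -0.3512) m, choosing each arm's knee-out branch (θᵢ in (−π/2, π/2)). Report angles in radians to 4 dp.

θ₁ = -0.0873, θ₂ = 0.8730, θ₃ = 0.1746

arm 1 (φ=0.0°): x'=0.0823, y'=-0.0867
  A=0.0277, B=-0.3512, C=(l²−L²−A²−y'²−z²)/(2L)=0.0582
  γ=atan2(-0.3512,0.0277)=-1.4921;  ψ=arccos(0.1653)=1.4048;  θ1=γ+ψ≈-0.0873
rotate P by −φ2: (-0.1162, -0.0279, -0.3512)
  A cos θ + B sin θ = C:  0.2262·cos θ + -0.3512·sin θ = -0.1238
  θ2 = atan2(B,A) + arccos(C/0.4178) = 0.8730
rotate P by −φ3: (0.0339, 0.1146, -0.3512)
  A=0.0761, B=-0.3512, C=(l²−L²−A²−y'²−z²)/(2L)=0.0139
  √(A²+B²)=0.3593;  θ3 = -1.3575+1.5321 ≈ 0.1746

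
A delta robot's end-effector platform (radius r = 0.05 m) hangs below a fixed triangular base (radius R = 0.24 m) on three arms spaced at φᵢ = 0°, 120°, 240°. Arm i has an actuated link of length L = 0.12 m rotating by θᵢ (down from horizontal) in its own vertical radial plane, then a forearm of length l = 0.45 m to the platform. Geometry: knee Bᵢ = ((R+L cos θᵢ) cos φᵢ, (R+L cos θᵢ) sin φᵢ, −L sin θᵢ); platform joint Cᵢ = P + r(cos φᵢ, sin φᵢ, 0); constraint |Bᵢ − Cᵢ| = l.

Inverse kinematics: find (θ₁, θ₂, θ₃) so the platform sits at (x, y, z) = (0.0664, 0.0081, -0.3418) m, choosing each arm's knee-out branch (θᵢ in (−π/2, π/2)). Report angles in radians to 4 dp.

φ1=0.0° → target in arm frame (0.0664, 0.0081)
  A cos θ + B sin θ = C:  0.1236·cos θ + -0.3418·sin θ = 0.2330
  √(A²+B²)=0.3635;  θ1 = -1.2238+0.8748 ≈ -0.3490
rotate P by −φ2: (-0.0262, -0.0616, -0.3418)
  A=0.2162, B=-0.3418, C=(l²−L²−A²−y'²−z²)/(2L)=0.0864
  γ=atan2(-0.3418,0.2162)=-1.0068;  ψ=arccos(0.2138)=1.3554;  θ2=γ+ψ≈0.3485
φ3=240.0° → target in arm frame (-0.0402, 0.0535)
  A=0.2302, B=-0.3418, C=(l²−L²−A²−y'²−z²)/(2L)=0.0642
  √(A²+B²)=0.4121;  θ3 = -0.9781+1.4143 ≈ 0.4362

θ₁ = -0.3490, θ₂ = 0.3485, θ₃ = 0.4362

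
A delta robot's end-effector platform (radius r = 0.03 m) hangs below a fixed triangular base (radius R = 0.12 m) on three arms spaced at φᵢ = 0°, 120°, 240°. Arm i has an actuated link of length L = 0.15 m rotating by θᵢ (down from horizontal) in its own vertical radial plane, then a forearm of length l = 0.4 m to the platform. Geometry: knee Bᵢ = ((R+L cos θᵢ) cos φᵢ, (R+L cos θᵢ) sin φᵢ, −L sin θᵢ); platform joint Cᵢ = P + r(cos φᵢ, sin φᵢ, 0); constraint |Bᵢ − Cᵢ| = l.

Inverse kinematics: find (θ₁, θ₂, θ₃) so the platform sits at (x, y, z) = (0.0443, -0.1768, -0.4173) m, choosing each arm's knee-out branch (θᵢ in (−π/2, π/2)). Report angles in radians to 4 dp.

θ₁ = 0.6983, θ₂ = 1.3966, θ₃ = 0.3493

rotate P by −φ1: (0.0443, -0.1768, -0.4173)
  A=0.0457, B=-0.4173, C=(l²−L²−A²−y'²−z²)/(2L)=-0.2333
  θ1 = atan2(B,A) + arccos(C/0.4198) = 0.6983
φ2=120.0° → target in arm frame (-0.1753, 0.0500)
  e−x'=0.2653;  (l²−L²−(e−x')²−y'²−z²)/2L = -0.3650
  γ=atan2(-0.4173,0.2653)=-1.0046;  ψ=arccos(-0.7382)=2.4012;  θ2=γ+ψ≈1.3966
φ3=240.0° → target in arm frame (0.1310, 0.1268)
  A cos θ + B sin θ = C:  -0.0410·cos θ + -0.4173·sin θ = -0.1813
  γ=atan2(-0.4173,-0.0410)=-1.6686;  ψ=arccos(-0.4324)=2.0179;  θ3=γ+ψ≈0.3493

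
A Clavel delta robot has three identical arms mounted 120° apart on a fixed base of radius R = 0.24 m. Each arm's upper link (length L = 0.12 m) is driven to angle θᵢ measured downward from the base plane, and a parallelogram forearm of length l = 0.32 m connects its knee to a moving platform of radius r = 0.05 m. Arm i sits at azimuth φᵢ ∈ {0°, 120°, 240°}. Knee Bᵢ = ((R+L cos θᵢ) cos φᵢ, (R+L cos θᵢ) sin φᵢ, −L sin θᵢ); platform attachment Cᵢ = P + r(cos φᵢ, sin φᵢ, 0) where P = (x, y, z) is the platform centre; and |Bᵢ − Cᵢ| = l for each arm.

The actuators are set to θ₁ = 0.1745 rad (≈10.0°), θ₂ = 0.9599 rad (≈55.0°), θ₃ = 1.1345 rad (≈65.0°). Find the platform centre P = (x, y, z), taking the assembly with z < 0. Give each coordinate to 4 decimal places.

(0.0707, 0.0151, -0.2348)

φ1=0.0°: virtual centre (0.3082, 0.0000, -0.0208), radius l
φ2=120.0°: virtual centre (-0.1294, 0.2242, -0.0983), radius l
arm 3 at φ=240.0°: e+L cos θ3 = 0.2407;  centre 3 = (-0.1204, -0.2085, -0.1088)
eliminate P² terms by subtracting sphere 1 from 2 and 3
plane₁₂: -0.8752x+0.4483y+-0.1549z = -0.0188
det = 0.7491;  x = 0.0258+-0.1915z,  y = 0.0085+-0.0282z
sphere 1 gives Az²+Bz+C=0 with A=1.0375, B=0.1493, C=-0.0221;  B²−4AC=0.1142;  roots -0.2348, 0.0909;  negative root z = -0.2348
x = 0.0707, y = 0.0151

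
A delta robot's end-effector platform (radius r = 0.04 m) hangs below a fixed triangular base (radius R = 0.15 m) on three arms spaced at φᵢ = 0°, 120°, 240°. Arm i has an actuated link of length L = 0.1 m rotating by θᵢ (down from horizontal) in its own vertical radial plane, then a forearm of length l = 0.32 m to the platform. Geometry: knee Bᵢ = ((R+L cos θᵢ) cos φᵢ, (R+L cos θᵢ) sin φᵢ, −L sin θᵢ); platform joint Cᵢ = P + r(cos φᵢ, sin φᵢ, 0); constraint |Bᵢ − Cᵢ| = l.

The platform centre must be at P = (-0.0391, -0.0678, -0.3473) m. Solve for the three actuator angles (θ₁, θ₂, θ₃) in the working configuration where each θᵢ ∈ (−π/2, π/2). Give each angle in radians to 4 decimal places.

rotate P by −φ1: (-0.0391, -0.0678, -0.3473)
  A=0.1491, B=-0.3473, C=(l²−L²−A²−y'²−z²)/(2L)=-0.2752
  θ1 = atan2(B,A) + arccos(C/0.3780) = 1.2212
arm 2 (φ=120.0°): x'=-0.0392, y'=0.0678
  A cos θ + B sin θ = C:  0.1492·cos θ + -0.3473·sin θ = -0.2753
  γ=atan2(-0.3473,0.1492)=-1.1651;  ψ=arccos(-0.7283)=2.3867;  θ2=γ+ψ≈1.2216
rotate P by −φ3: (0.0783, 0.0000, -0.3473)
  A cos θ + B sin θ = C:  0.0317·cos θ + -0.3473·sin θ = -0.1461
  θ3 = atan2(B,A) + arccos(C/0.3487) = 0.5235

θ₁ = 1.2212, θ₂ = 1.2216, θ₃ = 0.5235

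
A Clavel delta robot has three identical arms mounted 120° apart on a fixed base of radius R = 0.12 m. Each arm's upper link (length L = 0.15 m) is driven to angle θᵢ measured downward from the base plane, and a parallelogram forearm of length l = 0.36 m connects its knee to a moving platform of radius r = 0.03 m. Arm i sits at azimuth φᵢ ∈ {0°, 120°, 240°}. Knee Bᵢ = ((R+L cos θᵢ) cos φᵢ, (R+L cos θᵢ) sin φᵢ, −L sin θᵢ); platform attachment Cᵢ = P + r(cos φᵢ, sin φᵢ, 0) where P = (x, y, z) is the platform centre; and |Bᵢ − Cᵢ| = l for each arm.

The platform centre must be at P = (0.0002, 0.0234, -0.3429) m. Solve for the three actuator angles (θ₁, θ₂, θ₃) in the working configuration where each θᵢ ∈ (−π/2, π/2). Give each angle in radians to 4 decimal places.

φ1=0.0° → target in arm frame (0.0002, 0.0234)
  A=0.0898, B=-0.3429, C=(l²−L²−A²−y'²−z²)/(2L)=-0.0636
  θ1 = atan2(B,A) + arccos(C/0.3545) = 0.4366
rotate P by −φ2: (0.0202, -0.0119, -0.3429)
  A=0.0698, B=-0.3429, C=(l²−L²−A²−y'²−z²)/(2L)=-0.0517
  θ2 = atan2(B,A) + arccos(C/0.3499) = 0.3491
rotate P by −φ3: (-0.0204, -0.0115, -0.3429)
  A cos θ + B sin θ = C:  0.1104·cos θ + -0.3429·sin θ = -0.0760
  √(A²+B²)=0.3602;  θ3 = -1.2594+1.7833 ≈ 0.5239

θ₁ = 0.4366, θ₂ = 0.3491, θ₃ = 0.5239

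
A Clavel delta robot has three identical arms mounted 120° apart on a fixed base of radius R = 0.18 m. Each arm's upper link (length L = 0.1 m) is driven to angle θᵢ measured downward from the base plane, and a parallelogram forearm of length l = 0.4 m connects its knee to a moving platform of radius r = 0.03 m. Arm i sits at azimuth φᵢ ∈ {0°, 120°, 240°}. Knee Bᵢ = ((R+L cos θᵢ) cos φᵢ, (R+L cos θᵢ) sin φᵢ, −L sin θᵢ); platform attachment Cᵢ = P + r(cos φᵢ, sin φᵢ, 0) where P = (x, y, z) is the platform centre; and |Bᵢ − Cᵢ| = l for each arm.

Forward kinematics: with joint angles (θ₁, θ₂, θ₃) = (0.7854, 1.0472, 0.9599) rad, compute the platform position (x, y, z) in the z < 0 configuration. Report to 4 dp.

φ1=0.0°: virtual centre (0.2207, 0.0000, -0.0707), radius l
arm 2 at φ=120.0°: ρ2 = 0.2000;  O2 = (-0.1000, 0.1732, -0.0866)
φ3=240.0°: virtual centre (-0.1037, -0.1796, -0.0819), radius l
|O₂|²−|O₁|² = -0.0062;  |O₃|²−|O₁|² = -0.0040
plane₁₂: -0.6414x+0.3464y+-0.0318z = -0.0062
det = 0.4551;  x = 0.0080+-0.0421z,  y = -0.0032+0.0137z
sphere 1 gives Az²+Bz+C=0 with A=1.0020, B=0.1593, C=-0.1097;  B²−4AC=0.4651;  roots -0.4198, 0.2609;  negative root z = -0.4198
x = 0.0256, y = -0.0090

(0.0256, -0.0090, -0.4198)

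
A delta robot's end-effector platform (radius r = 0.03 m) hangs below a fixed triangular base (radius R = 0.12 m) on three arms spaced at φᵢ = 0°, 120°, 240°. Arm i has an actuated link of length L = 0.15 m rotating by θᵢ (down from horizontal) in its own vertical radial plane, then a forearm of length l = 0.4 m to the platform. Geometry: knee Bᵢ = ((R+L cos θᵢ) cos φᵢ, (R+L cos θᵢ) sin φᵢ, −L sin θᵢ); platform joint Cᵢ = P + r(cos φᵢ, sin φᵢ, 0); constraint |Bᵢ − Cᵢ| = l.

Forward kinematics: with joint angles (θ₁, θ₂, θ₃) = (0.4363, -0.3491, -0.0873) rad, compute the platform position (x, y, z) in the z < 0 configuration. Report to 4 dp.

centre 1 = (0.2259·cos0.0°, 0.2259·sin0.0°, -0.0634) = (0.2259, 0.0000, -0.0634)
φ2=120.0°: virtual centre (-0.1155, 0.2000, 0.0513), radius l
arm 3 at φ=240.0°: (R−r)+L cos θ3 = 0.2394;  centre 3 = (-0.1197, -0.2074, 0.0131)
eliminate P² terms by subtracting sphere 1 from 2 and 3
linear system: -0.6828x+0.4000y = 0.0009−0.2294z; -0.6913x+-0.4147y = 0.0024−0.1529z
Cramer: x(z) = -0.0024+0.2793z;  y(z) = -0.0018-0.0968z
quadratic in z: (1.0873)z²+(-0.0004)z+(-0.1038)=0, √Δ=0.6720 → z ∈ {-0.3088, 0.3092}; z = -0.3088 (taking z<0)
x = -0.0886, y = 0.0280

(-0.0886, 0.0280, -0.3088)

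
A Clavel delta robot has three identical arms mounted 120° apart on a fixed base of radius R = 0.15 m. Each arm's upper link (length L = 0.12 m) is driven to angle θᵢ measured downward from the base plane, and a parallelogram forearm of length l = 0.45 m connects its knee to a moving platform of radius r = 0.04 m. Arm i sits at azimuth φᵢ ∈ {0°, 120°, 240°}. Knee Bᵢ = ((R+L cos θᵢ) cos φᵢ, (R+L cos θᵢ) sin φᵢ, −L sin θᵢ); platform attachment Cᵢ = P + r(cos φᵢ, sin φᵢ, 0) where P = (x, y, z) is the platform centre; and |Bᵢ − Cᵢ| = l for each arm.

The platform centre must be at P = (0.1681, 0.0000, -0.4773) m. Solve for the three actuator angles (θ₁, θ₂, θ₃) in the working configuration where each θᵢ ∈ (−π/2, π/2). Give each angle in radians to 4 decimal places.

θ₁ = 0.2616, θ₂ = 1.3086, θ₃ = 1.3086

φ1=0.0° → target in arm frame (0.1681, 0.0000)
  e−x'=-0.0581;  (l²−L²−(e−x')²−y'²−z²)/2L = -0.1795
  γ=atan2(-0.4773,-0.0581)=-1.6919;  ψ=arccos(-0.3734)=1.9535;  θ1=γ+ψ≈0.2616
arm 2 (φ=120.0°): x'=-0.0840, y'=-0.1456
  A cos θ + B sin θ = C:  0.1940·cos θ + -0.4773·sin θ = -0.4107
  γ=atan2(-0.4773,0.1940)=-1.1846;  ψ=arccos(-0.7971)=2.4932;  θ2=γ+ψ≈1.3086
arm 3 (φ=240.0°): x'=-0.0841, y'=0.1456
  A cos θ + B sin θ = C:  0.1941·cos θ + -0.4773·sin θ = -0.4107
  γ=atan2(-0.4773,0.1941)=-1.1846;  ψ=arccos(-0.7971)=2.4932;  θ3=γ+ψ≈1.3086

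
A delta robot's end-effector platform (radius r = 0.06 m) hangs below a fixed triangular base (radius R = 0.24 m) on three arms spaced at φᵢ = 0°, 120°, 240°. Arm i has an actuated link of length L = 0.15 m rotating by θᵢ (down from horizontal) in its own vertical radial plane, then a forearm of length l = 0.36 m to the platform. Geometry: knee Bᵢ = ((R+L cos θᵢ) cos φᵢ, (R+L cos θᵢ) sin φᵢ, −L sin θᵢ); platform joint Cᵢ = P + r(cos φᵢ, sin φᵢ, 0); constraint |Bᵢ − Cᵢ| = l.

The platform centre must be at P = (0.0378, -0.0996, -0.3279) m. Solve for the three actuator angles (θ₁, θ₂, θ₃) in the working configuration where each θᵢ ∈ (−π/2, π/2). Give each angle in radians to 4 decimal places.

θ₁ = 0.6982, θ₂ = 1.3963, θ₃ = 0.5236

arm 1 (φ=0.0°): x'=0.0378, y'=-0.0996
  A cos θ + B sin θ = C:  0.1422·cos θ + -0.3279·sin θ = -0.1019
  √(A²+B²)=0.3574;  θ1 = -1.1616+1.8598 ≈ 0.6982
arm 2 (φ=120.0°): x'=-0.1052, y'=0.0171
  A cos θ + B sin θ = C:  0.2852·cos θ + -0.3279·sin θ = -0.2734
  √(A²+B²)=0.4345;  θ2 = -0.8550+2.2513 ≈ 1.3963
φ3=240.0° → target in arm frame (0.0674, 0.0825)
  A cos θ + B sin θ = C:  0.1126·cos θ + -0.3279·sin θ = -0.0664
  θ3 = atan2(B,A) + arccos(C/0.3467) = 0.5236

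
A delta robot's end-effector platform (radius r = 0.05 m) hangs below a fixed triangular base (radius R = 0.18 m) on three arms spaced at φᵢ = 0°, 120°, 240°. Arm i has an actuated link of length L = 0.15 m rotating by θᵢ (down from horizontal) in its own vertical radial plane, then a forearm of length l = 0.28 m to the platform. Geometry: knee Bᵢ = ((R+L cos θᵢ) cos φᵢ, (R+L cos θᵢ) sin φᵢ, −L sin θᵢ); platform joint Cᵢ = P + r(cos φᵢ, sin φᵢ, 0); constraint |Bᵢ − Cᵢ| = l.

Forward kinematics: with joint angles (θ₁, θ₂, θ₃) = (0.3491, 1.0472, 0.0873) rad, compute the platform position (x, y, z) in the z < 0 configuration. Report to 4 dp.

arm 1 at φ=0.0°: (R−r)+L cos θ1 = 0.2710;  O1 = (0.2710, 0.0000, -0.0513)
φ2=120.0°: virtual centre (-0.1025, 0.1775, -0.1299), radius l
arm 3 at φ=240.0°: (R−r)+L cos θ3 = 0.2794;  O3 = (-0.1397, -0.2420, -0.0131)
subtract pairs → two planes through P
plane₁₂: -0.7469x+0.3551y+-0.1572z = -0.0171
Cramer: x(z) = 0.0115-0.0749z;  y(z) = -0.0241+0.2851z
sphere 1 gives Az²+Bz+C=0 with A=1.0869, B=0.1278, C=-0.0079;  B²−4AC=0.0506;  roots -0.1622, 0.0447;  negative root z = -0.1622
x = 0.0237, y = -0.0703

(0.0237, -0.0703, -0.1622)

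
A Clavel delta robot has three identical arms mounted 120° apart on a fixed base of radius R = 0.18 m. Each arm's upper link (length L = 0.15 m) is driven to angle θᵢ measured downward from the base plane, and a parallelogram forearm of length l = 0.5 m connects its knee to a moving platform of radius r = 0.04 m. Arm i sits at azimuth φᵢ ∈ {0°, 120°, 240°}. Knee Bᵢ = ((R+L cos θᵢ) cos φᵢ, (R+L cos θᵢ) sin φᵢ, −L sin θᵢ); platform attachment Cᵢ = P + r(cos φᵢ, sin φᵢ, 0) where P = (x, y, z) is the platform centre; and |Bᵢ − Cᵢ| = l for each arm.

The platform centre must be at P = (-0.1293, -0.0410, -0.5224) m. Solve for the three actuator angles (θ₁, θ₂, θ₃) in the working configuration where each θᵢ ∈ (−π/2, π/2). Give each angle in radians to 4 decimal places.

arm 1 (φ=0.0°): x'=-0.1293, y'=-0.0410
  A cos θ + B sin θ = C:  0.2693·cos θ + -0.5224·sin θ = -0.3987
  θ1 = atan2(B,A) + arccos(C/0.5877) = 1.2215
arm 2 (φ=120.0°): x'=0.0291, y'=0.1325
  A=0.1109, B=-0.5224, C=(l²−L²−A²−y'²−z²)/(2L)=-0.2508
  γ=atan2(-0.5224,0.1109)=-1.3617;  ψ=arccos(-0.4696)=2.0597;  θ2=γ+ψ≈0.6980
rotate P by −φ3: (0.1002, -0.0915, -0.5224)
  A cos θ + B sin θ = C:  0.0398·cos θ + -0.5224·sin θ = -0.1845
  γ=atan2(-0.5224,0.0398)=-1.4947;  ψ=arccos(-0.3522)=1.9307;  θ3=γ+ψ≈0.4360

θ₁ = 1.2215, θ₂ = 0.6980, θ₃ = 0.4360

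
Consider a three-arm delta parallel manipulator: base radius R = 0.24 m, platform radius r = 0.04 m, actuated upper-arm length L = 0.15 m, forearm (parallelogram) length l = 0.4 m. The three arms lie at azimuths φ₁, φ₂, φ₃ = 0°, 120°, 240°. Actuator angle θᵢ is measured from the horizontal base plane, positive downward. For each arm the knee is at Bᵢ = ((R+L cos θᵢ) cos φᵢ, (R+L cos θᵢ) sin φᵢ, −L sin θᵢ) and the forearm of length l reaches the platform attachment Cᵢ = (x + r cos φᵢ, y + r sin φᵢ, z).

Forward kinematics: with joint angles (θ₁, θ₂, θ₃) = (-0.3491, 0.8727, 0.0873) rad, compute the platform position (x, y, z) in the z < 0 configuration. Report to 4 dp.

(0.0626, -0.0636, -0.2288)

φ1=0.0°: virtual centre (0.3410, 0.0000, 0.0513), radius l
φ2=120.0°: virtual centre (-0.1482, 0.2567, -0.1149), radius l
O3 = (0.3494·cos240.0°, 0.3494·sin240.0°, -0.0131) = (-0.1747, -0.3026, -0.0131)
|O₂|²−|O₁|² = -0.0178;  |O₃|²−|O₁|² = 0.0034
[-0.9783 0.5134 -0.3324]·P = -0.0178;  [-1.0313 -0.6052 -0.1288]·P = 0.0034
det = 1.1216;  x = 0.0081+-0.2383z,  y = -0.0193+0.1934z
quadratic in z: (1.0942)z²+(0.0486)z+(-0.0462)=0, √Δ=0.4522 → z ∈ {-0.2288, 0.1844}; z = -0.2288 (taking z<0)
x = 0.0626, y = -0.0636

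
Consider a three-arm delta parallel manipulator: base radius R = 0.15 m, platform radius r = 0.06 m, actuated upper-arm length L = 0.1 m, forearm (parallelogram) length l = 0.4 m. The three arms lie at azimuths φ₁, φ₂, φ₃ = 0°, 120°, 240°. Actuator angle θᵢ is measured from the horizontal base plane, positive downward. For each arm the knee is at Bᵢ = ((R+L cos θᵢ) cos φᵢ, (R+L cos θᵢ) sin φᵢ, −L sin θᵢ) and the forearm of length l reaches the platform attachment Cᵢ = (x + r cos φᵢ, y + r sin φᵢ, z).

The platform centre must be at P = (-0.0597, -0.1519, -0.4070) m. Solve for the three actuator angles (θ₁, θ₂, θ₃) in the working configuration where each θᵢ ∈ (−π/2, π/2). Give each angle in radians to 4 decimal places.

θ₁ = 1.1347, θ₂ = 1.3088, θ₃ = 0.0875

rotate P by −φ1: (-0.0597, -0.1519, -0.4070)
  e−x'=0.1497;  (l²−L²−(e−x')²−y'²−z²)/2L = -0.3057
  γ=atan2(-0.4070,0.1497)=-1.2183;  ψ=arccos(-0.7048)=2.3530;  θ1=γ+ψ≈1.1347
rotate P by −φ2: (-0.1017, 0.1277, -0.4070)
  A cos θ + B sin θ = C:  0.1917·cos θ + -0.4070·sin θ = -0.3435
  √(A²+B²)=0.4499;  θ2 = -1.1306+2.4394 ≈ 1.3088
φ3=240.0° → target in arm frame (0.1614, 0.0242)
  A=-0.0714, B=-0.4070, C=(l²−L²−A²−y'²−z²)/(2L)=-0.1067
  γ=atan2(-0.4070,-0.0714)=-1.7445;  ψ=arccos(-0.2582)=1.8319;  θ3=γ+ψ≈0.0875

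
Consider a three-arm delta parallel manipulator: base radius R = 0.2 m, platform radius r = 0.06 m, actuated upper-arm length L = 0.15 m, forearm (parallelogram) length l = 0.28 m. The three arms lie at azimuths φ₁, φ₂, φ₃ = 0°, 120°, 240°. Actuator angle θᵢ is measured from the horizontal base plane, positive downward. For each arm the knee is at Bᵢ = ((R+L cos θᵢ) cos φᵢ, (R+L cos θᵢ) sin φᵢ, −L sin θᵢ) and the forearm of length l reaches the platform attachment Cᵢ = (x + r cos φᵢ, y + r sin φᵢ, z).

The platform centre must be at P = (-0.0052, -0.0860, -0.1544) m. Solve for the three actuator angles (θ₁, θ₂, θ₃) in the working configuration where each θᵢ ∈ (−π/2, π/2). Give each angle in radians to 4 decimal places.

φ1=0.0° → target in arm frame (-0.0052, -0.0860)
  A=0.1452, B=-0.1544, C=(l²−L²−A²−y'²−z²)/(2L)=0.0119
  θ1 = atan2(B,A) + arccos(C/0.2119) = 0.6983
φ2=120.0° → target in arm frame (-0.0719, 0.0475)
  e−x'=0.2119;  (l²−L²−(e−x')²−y'²−z²)/2L = -0.0503
  √(A²+B²)=0.2622;  θ2 = -0.6297+1.7638 ≈ 1.1341
arm 3 (φ=240.0°): x'=0.0771, y'=0.0385
  e−x'=0.0629;  (l²−L²−(e−x')²−y'²−z²)/2L = 0.0887
  √(A²+B²)=0.1667;  θ3 = -1.1838+1.0096 ≈ -0.1742

θ₁ = 0.6983, θ₂ = 1.1341, θ₃ = -0.1742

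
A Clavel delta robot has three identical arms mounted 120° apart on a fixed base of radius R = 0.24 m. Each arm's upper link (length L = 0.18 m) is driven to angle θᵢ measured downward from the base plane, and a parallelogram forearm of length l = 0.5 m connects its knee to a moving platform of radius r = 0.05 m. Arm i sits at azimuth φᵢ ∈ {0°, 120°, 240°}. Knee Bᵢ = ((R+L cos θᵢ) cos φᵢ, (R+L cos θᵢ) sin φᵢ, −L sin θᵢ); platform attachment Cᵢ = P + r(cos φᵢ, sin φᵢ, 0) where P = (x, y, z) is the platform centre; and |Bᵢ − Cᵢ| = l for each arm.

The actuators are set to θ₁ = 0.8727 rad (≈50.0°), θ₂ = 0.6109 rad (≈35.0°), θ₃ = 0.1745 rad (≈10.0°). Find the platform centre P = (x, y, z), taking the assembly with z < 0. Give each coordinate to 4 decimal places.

φ1=0.0°: virtual centre (0.3057, 0.0000, -0.1379), radius l
arm 2 at φ=120.0°: (R−r)+L cos θ2 = 0.3374;  centre 2 = (-0.1687, 0.2922, -0.1032)
arm 3 at φ=240.0°: (R−r)+L cos θ3 = 0.3673;  centre 3 = (-0.1836, -0.3181, -0.0313)
subtract pairs → two planes through P
linear system: -0.9488x+0.5845y = 0.0121−0.0693z; -0.9787x+-0.6361y = 0.0234−0.2133z
Cramer: x(z) = -0.0182+0.1435z;  y(z) = -0.0088+0.1145z
into |P−centre ₁|² = l²: 1.0337z² + 0.1808z + -0.1260 = 0;  Δ = 0.5538;  z = -0.4474 or 0.2725 → z<0 root = -0.4474
x = -0.0824, y = -0.0601

(-0.0824, -0.0601, -0.4474)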